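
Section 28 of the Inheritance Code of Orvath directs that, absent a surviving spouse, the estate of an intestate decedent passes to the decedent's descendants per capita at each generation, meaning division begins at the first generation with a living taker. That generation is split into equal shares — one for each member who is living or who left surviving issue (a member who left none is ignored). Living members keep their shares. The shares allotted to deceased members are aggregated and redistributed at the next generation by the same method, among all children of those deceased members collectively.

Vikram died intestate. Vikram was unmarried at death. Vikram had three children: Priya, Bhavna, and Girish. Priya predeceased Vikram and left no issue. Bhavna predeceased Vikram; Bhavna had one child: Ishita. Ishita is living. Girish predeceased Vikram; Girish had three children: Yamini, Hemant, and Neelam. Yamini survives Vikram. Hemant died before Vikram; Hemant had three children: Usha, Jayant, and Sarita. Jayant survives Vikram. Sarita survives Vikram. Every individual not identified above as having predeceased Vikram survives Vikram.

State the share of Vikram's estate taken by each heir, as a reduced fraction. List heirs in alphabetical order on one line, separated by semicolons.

Ishita 1/4; Jayant 1/12; Neelam 1/4; Sarita 1/12; Usha 1/12; Yamini 1/4

There is no surviving spouse, so the entire estate passes to Vikram's descendants per capita at each generation.
No one at generation 1 (Bhavna, Girish) is living; moving to the next generation.
At generation 2 (Ishita, Yamini, Hemant, Neelam) there are 4 shares of (1)/4 = 1/4 each.
Living: Ishita, Yamini, and Neelam — each takes 1/4.
Deceased: Hemant. That 1/4 share is carried to generation 3.
At generation 3 (Usha, Jayant, Sarita) there are 3 shares of (1/4)/3 = 1/12 each.
Living: Usha, Jayant, and Sarita — each takes 1/12.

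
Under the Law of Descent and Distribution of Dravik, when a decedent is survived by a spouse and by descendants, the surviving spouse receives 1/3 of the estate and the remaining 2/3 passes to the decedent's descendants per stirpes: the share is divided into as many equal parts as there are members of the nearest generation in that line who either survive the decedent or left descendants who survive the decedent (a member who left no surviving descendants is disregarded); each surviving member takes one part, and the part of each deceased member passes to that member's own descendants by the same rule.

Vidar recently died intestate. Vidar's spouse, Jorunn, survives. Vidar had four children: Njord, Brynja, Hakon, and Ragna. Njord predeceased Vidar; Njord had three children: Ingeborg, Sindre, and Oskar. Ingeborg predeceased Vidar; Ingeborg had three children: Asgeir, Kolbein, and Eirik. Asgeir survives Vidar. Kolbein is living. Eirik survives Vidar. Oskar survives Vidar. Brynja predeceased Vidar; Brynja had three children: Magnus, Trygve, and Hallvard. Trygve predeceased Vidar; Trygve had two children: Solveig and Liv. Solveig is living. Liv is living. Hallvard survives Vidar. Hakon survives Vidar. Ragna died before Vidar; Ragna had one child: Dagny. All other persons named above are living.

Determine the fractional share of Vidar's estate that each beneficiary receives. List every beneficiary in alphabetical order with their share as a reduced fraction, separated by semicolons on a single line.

Jorunn, as surviving spouse, takes 1/3.
The remaining 2/3 passes to Vidar's descendants per stirpes.
The 2/3 is divided into 4 equal shares of 1/6 among Njord, Brynja, Hakon, Ragna.
Njord predeceased; the 1/6 allotted to Njord's branch passes to Njord's issue by representation.
The 1/6 is divided into 3 equal shares of 1/18 among Ingeborg, Sindre, Oskar.
Ingeborg predeceased; the 1/18 allotted to Ingeborg's branch passes to Ingeborg's issue by representation.
The 1/18 is divided into 3 equal shares of 1/54 among Asgeir, Kolbein, Eirik.
Asgeir is living and takes 1/54.
Kolbein is living and takes 1/54.
Eirik is living and takes 1/54.
Sindre is living and takes 1/18.
Oskar is living and takes 1/18.
Brynja predeceased; the 1/6 allotted to Brynja's branch passes to Brynja's issue by representation.
The 1/6 is divided into 3 equal shares of 1/18 among Magnus, Trygve, Hallvard.
Magnus is living and takes 1/18.
Trygve predeceased; the 1/18 allotted to Trygve's branch passes to Trygve's issue by representation.
The 1/18 is divided into 2 equal shares of 1/36 among Solveig, Liv.
Solveig is living and takes 1/36.
Liv is living and takes 1/36.
Hallvard is living and takes 1/18.
Hakon is living and takes 1/6.
Ragna predeceased; the 1/6 allotted to Ragna's branch passes to Ragna's issue by representation.
Dagny is the sole taker at this level and receives the full 1/6.

Asgeir 1/54; Dagny 1/6; Eirik 1/54; Hakon 1/6; Hallvard 1/18; Jorunn 1/3; Kolbein 1/54; Liv 1/36; Magnus 1/18; Oskar 1/18; Sindre 1/18; Solveig 1/36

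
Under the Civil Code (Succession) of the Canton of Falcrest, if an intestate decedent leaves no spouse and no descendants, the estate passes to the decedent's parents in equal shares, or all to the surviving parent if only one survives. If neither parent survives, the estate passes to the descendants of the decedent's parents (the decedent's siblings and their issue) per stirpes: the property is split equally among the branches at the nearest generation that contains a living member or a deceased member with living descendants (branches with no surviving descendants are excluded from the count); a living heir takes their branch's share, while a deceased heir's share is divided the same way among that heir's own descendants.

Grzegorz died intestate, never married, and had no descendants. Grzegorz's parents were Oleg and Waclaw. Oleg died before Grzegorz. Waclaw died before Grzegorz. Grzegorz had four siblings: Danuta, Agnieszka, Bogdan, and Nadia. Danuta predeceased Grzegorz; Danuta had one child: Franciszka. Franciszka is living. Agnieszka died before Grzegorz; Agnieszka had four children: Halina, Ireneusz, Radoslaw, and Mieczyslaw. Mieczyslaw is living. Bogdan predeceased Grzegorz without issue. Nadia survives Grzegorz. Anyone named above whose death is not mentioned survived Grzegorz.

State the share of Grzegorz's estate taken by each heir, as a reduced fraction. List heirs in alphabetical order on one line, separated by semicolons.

Franciszka 1/3; Halina 1/12; Ireneusz 1/12; Mieczyslaw 1/12; Nadia 1/3; Radoslaw 1/12

Neither parent survives and there are no descendants, so the estate passes to Grzegorz's siblings and their issue per stirpes.
Bogdan left no surviving issue, so that branch lapses and is disregarded.
The estate is divided into 3 equal shares of 1/3 among Danuta, Agnieszka, Nadia.
Danuta predeceased; the 1/3 allotted to Danuta's branch passes to Danuta's issue by representation.
Franciszka is the sole taker at this level and receives the full 1/3.
Agnieszka predeceased; the 1/3 allotted to Agnieszka's branch passes to Agnieszka's issue by representation.
The 1/3 is divided into 4 equal shares of 1/12 among Halina, Ireneusz, Radoslaw, Mieczyslaw.
Halina is living and takes 1/12.
Ireneusz is living and takes 1/12.
Radoslaw is living and takes 1/12.
Mieczyslaw is living and takes 1/12.
Nadia is living and takes 1/3.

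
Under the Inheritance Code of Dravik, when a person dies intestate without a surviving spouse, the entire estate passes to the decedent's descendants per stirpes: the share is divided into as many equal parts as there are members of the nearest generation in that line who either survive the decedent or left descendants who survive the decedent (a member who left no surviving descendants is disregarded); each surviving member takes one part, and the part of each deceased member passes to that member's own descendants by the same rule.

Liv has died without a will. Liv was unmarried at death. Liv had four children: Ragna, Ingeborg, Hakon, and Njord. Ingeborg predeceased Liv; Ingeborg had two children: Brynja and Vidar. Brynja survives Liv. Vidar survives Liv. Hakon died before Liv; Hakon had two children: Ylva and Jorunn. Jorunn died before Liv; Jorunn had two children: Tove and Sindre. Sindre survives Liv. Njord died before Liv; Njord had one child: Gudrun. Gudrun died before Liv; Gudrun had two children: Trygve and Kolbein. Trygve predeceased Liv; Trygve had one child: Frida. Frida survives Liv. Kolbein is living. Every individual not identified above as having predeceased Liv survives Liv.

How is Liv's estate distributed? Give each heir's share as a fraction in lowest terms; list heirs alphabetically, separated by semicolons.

There is no surviving spouse, so the entire estate passes to Liv's descendants per stirpes.
The estate is divided into 4 equal shares of 1/4 among Ragna, Ingeborg, Hakon, Njord.
Ragna is living and takes 1/4.
Ingeborg predeceased; the 1/4 allotted to Ingeborg's branch passes to Ingeborg's issue by representation.
The 1/4 is divided into 2 equal shares of 1/8 among Brynja, Vidar.
Brynja is living and takes 1/8.
Vidar is living and takes 1/8.
Hakon predeceased; the 1/4 allotted to Hakon's branch passes to Hakon's issue by representation.
The 1/4 is divided into 2 equal shares of 1/8 among Ylva, Jorunn.
Ylva is living and takes 1/8.
Jorunn predeceased; the 1/8 allotted to Jorunn's branch passes to Jorunn's issue by representation.
The 1/8 is divided into 2 equal shares of 1/16 among Tove, Sindre.
Tove is living and takes 1/16.
Sindre is living and takes 1/16.
Njord predeceased; the 1/4 allotted to Njord's branch passes to Njord's issue by representation.
Gudrun's line is the sole branch at this level, so the full 1/4 passes to Gudrun's issue by representation.
The 1/4 is divided into 2 equal shares of 1/8 among Trygve, Kolbein.
Trygve predeceased; the 1/8 allotted to Trygve's branch passes to Trygve's issue by representation.
Frida is the sole taker at this level and receives the full 1/8.
Kolbein is living and takes 1/8.

Brynja 1/8; Frida 1/8; Kolbein 1/8; Ragna 1/4; Sindre 1/16; Tove 1/16; Vidar 1/8; Ylva 1/8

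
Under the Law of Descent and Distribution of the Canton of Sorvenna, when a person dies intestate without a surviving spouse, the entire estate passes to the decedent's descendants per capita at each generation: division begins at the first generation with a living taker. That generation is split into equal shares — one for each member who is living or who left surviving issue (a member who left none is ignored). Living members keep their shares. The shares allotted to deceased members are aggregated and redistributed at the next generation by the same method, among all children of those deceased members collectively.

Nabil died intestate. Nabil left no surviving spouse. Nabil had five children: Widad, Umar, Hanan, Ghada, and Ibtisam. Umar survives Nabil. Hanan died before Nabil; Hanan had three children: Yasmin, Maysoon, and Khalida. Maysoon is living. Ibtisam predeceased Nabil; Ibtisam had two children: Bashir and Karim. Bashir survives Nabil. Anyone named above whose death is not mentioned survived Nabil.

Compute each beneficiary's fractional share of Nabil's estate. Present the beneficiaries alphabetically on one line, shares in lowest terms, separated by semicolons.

Bashir 2/25; Ghada 1/5; Karim 2/25; Khalida 2/25; Maysoon 2/25; Umar 1/5; Widad 1/5; Yasmin 2/25

There is no surviving spouse, so the entire estate passes to Nabil's descendants per capita at each generation.
At generation 1 (Widad, Umar, Hanan, Ghada, Ibtisam) there are 5 shares of (1)/5 = 1/5 each.
Living: Widad, Umar, and Ghada — each takes 1/5.
Deceased: Hanan and Ibtisam. Their combined 2/5 is pooled and carried to generation 2.
At generation 2 (Yasmin, Maysoon, Khalida, Bashir, Karim) there are 5 shares of (2/5)/5 = 2/25 each.
Living: Yasmin, Maysoon, Khalida, Bashir, and Karim — each takes 2/25.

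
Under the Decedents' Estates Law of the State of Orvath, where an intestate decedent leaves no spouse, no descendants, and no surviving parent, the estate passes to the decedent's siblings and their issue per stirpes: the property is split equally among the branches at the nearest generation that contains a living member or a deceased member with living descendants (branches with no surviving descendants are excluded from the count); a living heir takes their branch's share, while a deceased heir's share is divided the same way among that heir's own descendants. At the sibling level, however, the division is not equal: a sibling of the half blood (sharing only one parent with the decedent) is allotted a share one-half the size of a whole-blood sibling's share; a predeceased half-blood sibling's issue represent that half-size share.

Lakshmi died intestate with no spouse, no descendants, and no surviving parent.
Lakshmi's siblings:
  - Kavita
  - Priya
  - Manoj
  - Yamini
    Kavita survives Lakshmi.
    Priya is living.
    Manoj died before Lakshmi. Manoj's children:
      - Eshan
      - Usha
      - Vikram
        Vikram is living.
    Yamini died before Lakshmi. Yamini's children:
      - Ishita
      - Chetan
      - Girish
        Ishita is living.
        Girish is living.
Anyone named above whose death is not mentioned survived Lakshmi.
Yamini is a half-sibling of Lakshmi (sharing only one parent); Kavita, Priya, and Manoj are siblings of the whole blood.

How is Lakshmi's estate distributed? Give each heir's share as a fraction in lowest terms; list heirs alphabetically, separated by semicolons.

No spouse, descendants, or parent survives, so the estate passes to Lakshmi's siblings per stirpes.
Half-blood siblings count for one-half the weight of whole-blood siblings at the initial division.
Dividing 1 in proportion to weights (total weight 7/2): Kavita (weight 1) → 2/7; Priya (weight 1) → 2/7; Manoj (weight 1) → 2/7; Yamini (weight 1/2) → 1/7.
Kavita is living and takes 2/7.
Priya is living and takes 2/7.
Manoj predeceased; the 2/7 allotted to Manoj's branch passes to Manoj's issue by representation.
The 2/7 is divided into 3 equal shares of 2/21 among Eshan, Usha, Vikram.
Eshan is living and takes 2/21.
Usha is living and takes 2/21.
Vikram is living and takes 2/21.
Yamini predeceased; the 1/7 allotted to Yamini's branch passes to Yamini's issue by representation.
The 1/7 is divided into 3 equal shares of 1/21 among Ishita, Chetan, Girish.
Ishita is living and takes 1/21.
Chetan is living and takes 1/21.
Girish is living and takes 1/21.

Chetan 1/21; Eshan 2/21; Girish 1/21; Ishita 1/21; Kavita 2/7; Priya 2/7; Usha 2/21; Vikram 2/21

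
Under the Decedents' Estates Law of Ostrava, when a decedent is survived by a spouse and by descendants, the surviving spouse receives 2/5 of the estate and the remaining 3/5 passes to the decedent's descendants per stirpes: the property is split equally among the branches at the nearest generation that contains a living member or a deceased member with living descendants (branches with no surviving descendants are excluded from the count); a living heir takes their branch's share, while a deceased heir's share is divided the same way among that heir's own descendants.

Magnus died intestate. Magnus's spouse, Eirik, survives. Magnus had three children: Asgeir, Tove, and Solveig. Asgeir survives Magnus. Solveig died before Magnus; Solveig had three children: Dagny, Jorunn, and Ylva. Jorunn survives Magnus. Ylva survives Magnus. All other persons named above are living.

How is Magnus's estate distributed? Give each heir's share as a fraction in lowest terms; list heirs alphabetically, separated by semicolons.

Eirik, as surviving spouse, takes 2/5.
The remaining 3/5 passes to Magnus's descendants per stirpes.
The 3/5 is divided into 3 equal shares of 1/5 among Asgeir, Tove, Solveig.
Asgeir is living and takes 1/5.
Tove is living and takes 1/5.
Solveig predeceased; the 1/5 allotted to Solveig's branch passes to Solveig's issue by representation.
The 1/5 is divided into 3 equal shares of 1/15 among Dagny, Jorunn, Ylva.
Dagny is living and takes 1/15.
Jorunn is living and takes 1/15.
Ylva is living and takes 1/15.

Asgeir 1/5; Dagny 1/15; Eirik 2/5; Jorunn 1/15; Tove 1/5; Ylva 1/15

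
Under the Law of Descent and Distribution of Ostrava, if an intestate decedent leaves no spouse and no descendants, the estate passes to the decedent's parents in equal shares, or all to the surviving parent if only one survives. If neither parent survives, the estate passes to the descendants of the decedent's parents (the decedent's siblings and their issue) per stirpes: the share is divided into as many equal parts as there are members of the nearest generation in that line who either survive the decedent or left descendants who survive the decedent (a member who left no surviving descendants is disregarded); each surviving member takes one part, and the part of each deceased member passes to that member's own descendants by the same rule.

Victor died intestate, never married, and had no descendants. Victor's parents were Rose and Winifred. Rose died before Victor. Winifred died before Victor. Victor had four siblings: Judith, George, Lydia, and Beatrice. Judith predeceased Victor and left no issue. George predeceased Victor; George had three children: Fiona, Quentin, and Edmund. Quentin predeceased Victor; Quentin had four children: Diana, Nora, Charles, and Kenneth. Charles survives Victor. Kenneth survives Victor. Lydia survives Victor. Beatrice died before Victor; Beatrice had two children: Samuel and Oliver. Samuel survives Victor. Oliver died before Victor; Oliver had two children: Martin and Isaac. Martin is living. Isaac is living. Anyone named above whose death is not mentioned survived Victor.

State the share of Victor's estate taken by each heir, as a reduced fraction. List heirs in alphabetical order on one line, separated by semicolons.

Charles 1/36; Diana 1/36; Edmund 1/9; Fiona 1/9; Isaac 1/12; Kenneth 1/36; Lydia 1/3; Martin 1/12; Nora 1/36; Samuel 1/6

Neither parent survives and there are no descendants, so the estate passes to Victor's siblings and their issue per stirpes.
Judith left no surviving issue, so that branch lapses and is disregarded.
The estate is divided into 3 equal shares of 1/3 among George, Lydia, Beatrice.
George predeceased; the 1/3 allotted to George's branch passes to George's issue by representation.
The 1/3 is divided into 3 equal shares of 1/9 among Fiona, Quentin, Edmund.
Fiona is living and takes 1/9.
Quentin predeceased; the 1/9 allotted to Quentin's branch passes to Quentin's issue by representation.
The 1/9 is divided into 4 equal shares of 1/36 among Diana, Nora, Charles, Kenneth.
Diana is living and takes 1/36.
Nora is living and takes 1/36.
Charles is living and takes 1/36.
Kenneth is living and takes 1/36.
Edmund is living and takes 1/9.
Lydia is living and takes 1/3.
Beatrice predeceased; the 1/3 allotted to Beatrice's branch passes to Beatrice's issue by representation.
The 1/3 is divided into 2 equal shares of 1/6 among Samuel, Oliver.
Samuel is living and takes 1/6.
Oliver predeceased; the 1/6 allotted to Oliver's branch passes to Oliver's issue by representation.
The 1/6 is divided into 2 equal shares of 1/12 among Martin, Isaac.
Martin is living and takes 1/12.
Isaac is living and takes 1/12.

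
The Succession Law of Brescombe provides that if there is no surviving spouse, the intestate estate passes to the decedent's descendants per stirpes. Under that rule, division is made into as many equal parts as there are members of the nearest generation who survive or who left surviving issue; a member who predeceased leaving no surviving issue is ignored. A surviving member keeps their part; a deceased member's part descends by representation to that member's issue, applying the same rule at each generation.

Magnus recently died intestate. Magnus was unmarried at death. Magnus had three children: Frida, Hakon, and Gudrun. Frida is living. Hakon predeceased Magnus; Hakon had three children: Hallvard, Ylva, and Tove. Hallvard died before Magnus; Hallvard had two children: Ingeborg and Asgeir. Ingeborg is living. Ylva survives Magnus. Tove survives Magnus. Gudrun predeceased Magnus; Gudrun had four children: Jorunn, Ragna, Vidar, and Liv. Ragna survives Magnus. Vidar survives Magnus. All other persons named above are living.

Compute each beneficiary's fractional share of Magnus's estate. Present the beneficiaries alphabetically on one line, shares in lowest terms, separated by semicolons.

Asgeir 1/18; Frida 1/3; Ingeborg 1/18; Jorunn 1/12; Liv 1/12; Ragna 1/12; Tove 1/9; Vidar 1/12; Ylva 1/9

There is no surviving spouse, so the entire estate passes to Magnus's descendants per stirpes.
The estate is divided into 3 equal shares of 1/3 among Frida, Hakon, Gudrun.
Frida is living and takes 1/3.
Hakon predeceased; the 1/3 allotted to Hakon's branch passes to Hakon's issue by representation.
The 1/3 is divided into 3 equal shares of 1/9 among Hallvard, Ylva, Tove.
Hallvard predeceased; the 1/9 allotted to Hallvard's branch passes to Hallvard's issue by representation.
The 1/9 is divided into 2 equal shares of 1/18 among Ingeborg, Asgeir.
Ingeborg is living and takes 1/18.
Asgeir is living and takes 1/18.
Ylva is living and takes 1/9.
Tove is living and takes 1/9.
Gudrun predeceased; the 1/3 allotted to Gudrun's branch passes to Gudrun's issue by representation.
The 1/3 is divided into 4 equal shares of 1/12 among Jorunn, Ragna, Vidar, Liv.
Jorunn is living and takes 1/12.
Ragna is living and takes 1/12.
Vidar is living and takes 1/12.
Liv is living and takes 1/12.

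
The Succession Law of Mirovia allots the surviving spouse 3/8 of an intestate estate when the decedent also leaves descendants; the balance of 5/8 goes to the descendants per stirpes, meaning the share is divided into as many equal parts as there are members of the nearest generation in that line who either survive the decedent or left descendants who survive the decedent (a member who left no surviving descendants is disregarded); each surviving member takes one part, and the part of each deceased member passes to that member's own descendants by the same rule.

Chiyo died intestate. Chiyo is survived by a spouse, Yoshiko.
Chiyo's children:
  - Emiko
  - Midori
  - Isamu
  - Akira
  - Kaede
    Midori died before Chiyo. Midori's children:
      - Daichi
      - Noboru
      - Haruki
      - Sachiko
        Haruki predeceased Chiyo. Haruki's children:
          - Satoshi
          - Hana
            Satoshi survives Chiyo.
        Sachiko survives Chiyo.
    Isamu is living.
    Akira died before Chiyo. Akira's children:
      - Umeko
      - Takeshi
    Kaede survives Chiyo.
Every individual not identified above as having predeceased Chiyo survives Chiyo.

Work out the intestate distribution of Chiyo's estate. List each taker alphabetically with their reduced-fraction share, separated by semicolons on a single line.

Yoshiko, as surviving spouse, takes 3/8.
The remaining 5/8 passes to Chiyo's descendants per stirpes.
The 5/8 is divided into 5 equal shares of 1/8 among Emiko, Midori, Isamu, Akira, Kaede.
Emiko is living and takes 1/8.
Midori predeceased; the 1/8 allotted to Midori's branch passes to Midori's issue by representation.
The 1/8 is divided into 4 equal shares of 1/32 among Daichi, Noboru, Haruki, Sachiko.
Daichi is living and takes 1/32.
Noboru is living and takes 1/32.
Haruki predeceased; the 1/32 allotted to Haruki's branch passes to Haruki's issue by representation.
The 1/32 is divided into 2 equal shares of 1/64 among Satoshi, Hana.
Satoshi is living and takes 1/64.
Hana is living and takes 1/64.
Sachiko is living and takes 1/32.
Isamu is living and takes 1/8.
Akira predeceased; the 1/8 allotted to Akira's branch passes to Akira's issue by representation.
The 1/8 is divided into 2 equal shares of 1/16 among Umeko, Takeshi.
Umeko is living and takes 1/16.
Takeshi is living and takes 1/16.
Kaede is living and takes 1/8.

Daichi 1/32; Emiko 1/8; Hana 1/64; Isamu 1/8; Kaede 1/8; Noboru 1/32; Sachiko 1/32; Satoshi 1/64; Takeshi 1/16; Umeko 1/16; Yoshiko 3/8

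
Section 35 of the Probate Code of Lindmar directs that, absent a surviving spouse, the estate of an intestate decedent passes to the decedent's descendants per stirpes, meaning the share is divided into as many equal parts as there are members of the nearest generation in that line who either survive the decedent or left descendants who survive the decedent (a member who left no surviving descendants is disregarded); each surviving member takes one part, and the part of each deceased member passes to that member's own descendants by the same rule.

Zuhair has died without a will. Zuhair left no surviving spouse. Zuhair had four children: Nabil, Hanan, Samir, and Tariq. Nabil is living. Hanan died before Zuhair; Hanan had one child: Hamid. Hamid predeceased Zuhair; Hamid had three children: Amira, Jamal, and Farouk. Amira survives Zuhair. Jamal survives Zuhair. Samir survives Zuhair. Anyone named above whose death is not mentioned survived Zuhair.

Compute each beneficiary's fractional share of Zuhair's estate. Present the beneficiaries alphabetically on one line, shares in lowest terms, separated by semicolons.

There is no surviving spouse, so the entire estate passes to Zuhair's descendants per stirpes.
The estate is divided into 4 equal shares of 1/4 among Nabil, Hanan, Samir, Tariq.
Nabil is living and takes 1/4.
Hanan predeceased; the 1/4 allotted to Hanan's branch passes to Hanan's issue by representation.
Hamid's line is the sole branch at this level, so the full 1/4 passes to Hamid's issue by representation.
The 1/4 is divided into 3 equal shares of 1/12 among Amira, Jamal, Farouk.
Amira is living and takes 1/12.
Jamal is living and takes 1/12.
Farouk is living and takes 1/12.
Samir is living and takes 1/4.
Tariq is living and takes 1/4.

Amira 1/12; Farouk 1/12; Jamal 1/12; Nabil 1/4; Samir 1/4; Tariq 1/4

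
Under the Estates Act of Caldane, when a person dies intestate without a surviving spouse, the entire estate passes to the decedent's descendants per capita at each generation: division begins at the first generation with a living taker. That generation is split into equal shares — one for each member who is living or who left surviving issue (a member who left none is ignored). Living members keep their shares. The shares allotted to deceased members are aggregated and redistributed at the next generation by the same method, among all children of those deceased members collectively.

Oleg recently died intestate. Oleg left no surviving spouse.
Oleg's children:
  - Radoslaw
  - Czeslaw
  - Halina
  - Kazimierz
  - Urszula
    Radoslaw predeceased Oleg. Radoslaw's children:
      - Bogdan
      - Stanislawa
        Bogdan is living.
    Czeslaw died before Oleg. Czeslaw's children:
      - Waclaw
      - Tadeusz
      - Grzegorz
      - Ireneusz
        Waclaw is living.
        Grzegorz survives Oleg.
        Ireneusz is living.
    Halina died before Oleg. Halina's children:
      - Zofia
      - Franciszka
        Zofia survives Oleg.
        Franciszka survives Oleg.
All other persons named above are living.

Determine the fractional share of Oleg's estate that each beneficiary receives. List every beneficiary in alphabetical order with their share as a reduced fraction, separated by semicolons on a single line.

There is no surviving spouse, so the entire estate passes to Oleg's descendants per capita at each generation.
At generation 1 (Radoslaw, Czeslaw, Halina, Kazimierz, Urszula) there are 5 shares of (1)/5 = 1/5 each.
Living: Kazimierz and Urszula — each takes 1/5.
Deceased: Radoslaw, Czeslaw, and Halina. Their combined 3/5 is pooled and carried to generation 2.
At generation 2 (Bogdan, Stanislawa, Waclaw, Tadeusz, Grzegorz, Ireneusz, Zofia, Franciszka) there are 8 shares of (3/5)/8 = 3/40 each.
Living: Bogdan, Stanislawa, Waclaw, Tadeusz, Grzegorz, Ireneusz, Zofia, and Franciszka — each takes 3/40.

Bogdan 3/40; Franciszka 3/40; Grzegorz 3/40; Ireneusz 3/40; Kazimierz 1/5; Stanislawa 3/40; Tadeusz 3/40; Urszula 1/5; Waclaw 3/40; Zofia 3/40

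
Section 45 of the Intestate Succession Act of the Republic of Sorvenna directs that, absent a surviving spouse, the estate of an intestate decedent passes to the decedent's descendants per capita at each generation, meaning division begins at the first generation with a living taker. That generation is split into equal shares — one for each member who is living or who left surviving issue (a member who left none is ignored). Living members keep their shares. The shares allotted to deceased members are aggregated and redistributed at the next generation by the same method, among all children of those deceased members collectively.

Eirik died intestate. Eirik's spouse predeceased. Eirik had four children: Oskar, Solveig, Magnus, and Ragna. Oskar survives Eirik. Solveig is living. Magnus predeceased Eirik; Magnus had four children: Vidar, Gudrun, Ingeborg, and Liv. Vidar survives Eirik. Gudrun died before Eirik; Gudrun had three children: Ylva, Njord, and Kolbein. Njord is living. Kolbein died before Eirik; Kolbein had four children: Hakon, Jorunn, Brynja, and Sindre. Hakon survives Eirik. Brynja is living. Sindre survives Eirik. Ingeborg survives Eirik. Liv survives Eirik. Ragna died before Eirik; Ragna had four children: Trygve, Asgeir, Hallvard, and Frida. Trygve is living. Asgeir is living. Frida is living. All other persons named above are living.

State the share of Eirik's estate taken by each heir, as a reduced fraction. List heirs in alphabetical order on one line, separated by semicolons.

There is no surviving spouse, so the entire estate passes to Eirik's descendants per capita at each generation.
At generation 1 (Oskar, Solveig, Magnus, Ragna) there are 4 shares of (1)/4 = 1/4 each.
Living: Oskar and Solveig — each takes 1/4.
Deceased: Magnus and Ragna. Their combined 1/2 is pooled and carried to generation 2.
At generation 2 (Vidar, Gudrun, Ingeborg, Liv, Trygve, Asgeir, Hallvard, Frida) there are 8 shares of (1/2)/8 = 1/16 each.
Living: Vidar, Ingeborg, Liv, Trygve, Asgeir, Hallvard, and Frida — each takes 1/16.
Deceased: Gudrun. That 1/16 share is carried to generation 3.
At generation 3 (Ylva, Njord, Kolbein) there are 3 shares of (1/16)/3 = 1/48 each.
Living: Ylva and Njord — each takes 1/48.
Deceased: Kolbein. That 1/48 share is carried to generation 4.
At generation 4 (Hakon, Jorunn, Brynja, Sindre) there are 4 shares of (1/48)/4 = 1/192 each.
Living: Hakon, Jorunn, Brynja, and Sindre — each takes 1/192.

Asgeir 1/16; Brynja 1/192; Frida 1/16; Hakon 1/192; Hallvard 1/16; Ingeborg 1/16; Jorunn 1/192; Liv 1/16; Njord 1/48; Oskar 1/4; Sindre 1/192; Solveig 1/4; Trygve 1/16; Vidar 1/16; Ylva 1/48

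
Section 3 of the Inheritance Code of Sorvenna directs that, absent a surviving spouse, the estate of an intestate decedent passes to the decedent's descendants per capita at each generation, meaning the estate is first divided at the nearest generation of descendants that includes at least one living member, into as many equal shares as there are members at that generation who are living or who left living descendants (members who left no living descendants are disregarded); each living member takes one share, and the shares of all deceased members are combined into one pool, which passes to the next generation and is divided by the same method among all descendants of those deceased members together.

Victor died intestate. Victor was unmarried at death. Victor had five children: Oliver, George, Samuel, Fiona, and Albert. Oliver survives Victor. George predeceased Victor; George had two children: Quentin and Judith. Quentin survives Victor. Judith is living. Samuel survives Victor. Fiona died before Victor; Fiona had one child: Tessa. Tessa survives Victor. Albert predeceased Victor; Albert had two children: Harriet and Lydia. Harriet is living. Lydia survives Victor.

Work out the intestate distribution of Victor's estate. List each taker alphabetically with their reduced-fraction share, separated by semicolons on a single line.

There is no surviving spouse, so the entire estate passes to Victor's descendants per capita at each generation.
At generation 1 (Oliver, George, Samuel, Fiona, Albert) there are 5 shares of (1)/5 = 1/5 each.
Living: Oliver and Samuel — each takes 1/5.
Deceased: George, Fiona, and Albert. Their combined 3/5 is pooled and carried to generation 2.
At generation 2 (Quentin, Judith, Tessa, Harriet, Lydia) there are 5 shares of (3/5)/5 = 3/25 each.
Living: Quentin, Judith, Tessa, Harriet, and Lydia — each takes 3/25.

Harriet 3/25; Judith 3/25; Lydia 3/25; Oliver 1/5; Quentin 3/25; Samuel 1/5; Tessa 3/25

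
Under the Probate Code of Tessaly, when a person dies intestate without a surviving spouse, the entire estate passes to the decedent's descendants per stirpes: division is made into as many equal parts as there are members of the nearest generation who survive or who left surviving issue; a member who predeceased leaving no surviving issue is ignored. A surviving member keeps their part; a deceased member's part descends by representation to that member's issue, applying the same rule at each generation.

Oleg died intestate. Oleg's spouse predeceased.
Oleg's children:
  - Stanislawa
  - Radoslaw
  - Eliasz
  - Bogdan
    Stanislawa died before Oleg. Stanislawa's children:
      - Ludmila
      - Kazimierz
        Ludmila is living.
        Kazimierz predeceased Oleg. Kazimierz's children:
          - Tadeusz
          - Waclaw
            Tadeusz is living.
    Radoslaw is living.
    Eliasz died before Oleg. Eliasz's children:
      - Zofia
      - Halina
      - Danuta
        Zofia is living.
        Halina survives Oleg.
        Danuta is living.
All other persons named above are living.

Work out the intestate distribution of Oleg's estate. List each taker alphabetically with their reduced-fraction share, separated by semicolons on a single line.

There is no surviving spouse, so the entire estate passes to Oleg's descendants per stirpes.
The estate is divided into 4 equal shares of 1/4 among Stanislawa, Radoslaw, Eliasz, Bogdan.
Stanislawa predeceased; the 1/4 allotted to Stanislawa's branch passes to Stanislawa's issue by representation.
The 1/4 is divided into 2 equal shares of 1/8 among Ludmila, Kazimierz.
Ludmila is living and takes 1/8.
Kazimierz predeceased; the 1/8 allotted to Kazimierz's branch passes to Kazimierz's issue by representation.
The 1/8 is divided into 2 equal shares of 1/16 among Tadeusz, Waclaw.
Tadeusz is living and takes 1/16.
Waclaw is living and takes 1/16.
Radoslaw is living and takes 1/4.
Eliasz predeceased; the 1/4 allotted to Eliasz's branch passes to Eliasz's issue by representation.
The 1/4 is divided into 3 equal shares of 1/12 among Zofia, Halina, Danuta.
Zofia is living and takes 1/12.
Halina is living and takes 1/12.
Danuta is living and takes 1/12.
Bogdan is living and takes 1/4.

Bogdan 1/4; Danuta 1/12; Halina 1/12; Ludmila 1/8; Radoslaw 1/4; Tadeusz 1/16; Waclaw 1/16; Zofia 1/12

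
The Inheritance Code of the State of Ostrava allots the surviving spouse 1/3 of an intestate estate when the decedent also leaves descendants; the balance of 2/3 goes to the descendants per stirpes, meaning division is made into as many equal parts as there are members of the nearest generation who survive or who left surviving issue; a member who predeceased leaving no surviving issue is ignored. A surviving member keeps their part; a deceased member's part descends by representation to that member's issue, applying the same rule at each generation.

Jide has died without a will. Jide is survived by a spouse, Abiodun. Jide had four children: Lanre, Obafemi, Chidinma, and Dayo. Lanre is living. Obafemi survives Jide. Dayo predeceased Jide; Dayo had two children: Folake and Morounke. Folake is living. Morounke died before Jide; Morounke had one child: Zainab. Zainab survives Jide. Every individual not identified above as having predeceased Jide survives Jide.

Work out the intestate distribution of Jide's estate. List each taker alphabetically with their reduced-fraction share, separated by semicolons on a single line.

Abiodun 1/3; Chidinma 1/6; Folake 1/12; Lanre 1/6; Obafemi 1/6; Zainab 1/12

Abiodun, as surviving spouse, takes 1/3.
The remaining 2/3 passes to Jide's descendants per stirpes.
The 2/3 is divided into 4 equal shares of 1/6 among Lanre, Obafemi, Chidinma, Dayo.
Lanre is living and takes 1/6.
Obafemi is living and takes 1/6.
Chidinma is living and takes 1/6.
Dayo predeceased; the 1/6 allotted to Dayo's branch passes to Dayo's issue by representation.
The 1/6 is divided into 2 equal shares of 1/12 among Folake, Morounke.
Folake is living and takes 1/12.
Morounke predeceased; the 1/12 allotted to Morounke's branch passes to Morounke's issue by representation.
Zainab is the sole taker at this level and receives the full 1/12.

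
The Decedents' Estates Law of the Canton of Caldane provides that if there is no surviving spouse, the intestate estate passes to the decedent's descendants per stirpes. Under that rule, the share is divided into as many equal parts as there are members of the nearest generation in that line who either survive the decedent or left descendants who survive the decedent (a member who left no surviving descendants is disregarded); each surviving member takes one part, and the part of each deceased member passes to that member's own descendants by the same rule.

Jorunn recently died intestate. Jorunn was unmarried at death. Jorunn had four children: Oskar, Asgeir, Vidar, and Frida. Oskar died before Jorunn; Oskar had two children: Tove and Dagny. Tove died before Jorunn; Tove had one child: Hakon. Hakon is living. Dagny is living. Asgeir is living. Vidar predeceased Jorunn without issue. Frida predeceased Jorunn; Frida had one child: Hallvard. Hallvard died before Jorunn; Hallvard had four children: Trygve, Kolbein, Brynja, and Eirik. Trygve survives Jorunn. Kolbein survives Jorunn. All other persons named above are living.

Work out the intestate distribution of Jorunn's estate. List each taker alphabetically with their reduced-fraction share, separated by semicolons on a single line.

There is no surviving spouse, so the entire estate passes to Jorunn's descendants per stirpes.
Vidar left no surviving issue, so that branch lapses and is disregarded.
The estate is divided into 3 equal shares of 1/3 among Oskar, Asgeir, Frida.
Oskar predeceased; the 1/3 allotted to Oskar's branch passes to Oskar's issue by representation.
The 1/3 is divided into 2 equal shares of 1/6 among Tove, Dagny.
Tove predeceased; the 1/6 allotted to Tove's branch passes to Tove's issue by representation.
Hakon is the sole taker at this level and receives the full 1/6.
Dagny is living and takes 1/6.
Asgeir is living and takes 1/3.
Frida predeceased; the 1/3 allotted to Frida's branch passes to Frida's issue by representation.
Hallvard's line is the sole branch at this level, so the full 1/3 passes to Hallvard's issue by representation.
The 1/3 is divided into 4 equal shares of 1/12 among Trygve, Kolbein, Brynja, Eirik.
Trygve is living and takes 1/12.
Kolbein is living and takes 1/12.
Brynja is living and takes 1/12.
Eirik is living and takes 1/12.

Asgeir 1/3; Brynja 1/12; Dagny 1/6; Eirik 1/12; Hakon 1/6; Kolbein 1/12; Trygve 1/12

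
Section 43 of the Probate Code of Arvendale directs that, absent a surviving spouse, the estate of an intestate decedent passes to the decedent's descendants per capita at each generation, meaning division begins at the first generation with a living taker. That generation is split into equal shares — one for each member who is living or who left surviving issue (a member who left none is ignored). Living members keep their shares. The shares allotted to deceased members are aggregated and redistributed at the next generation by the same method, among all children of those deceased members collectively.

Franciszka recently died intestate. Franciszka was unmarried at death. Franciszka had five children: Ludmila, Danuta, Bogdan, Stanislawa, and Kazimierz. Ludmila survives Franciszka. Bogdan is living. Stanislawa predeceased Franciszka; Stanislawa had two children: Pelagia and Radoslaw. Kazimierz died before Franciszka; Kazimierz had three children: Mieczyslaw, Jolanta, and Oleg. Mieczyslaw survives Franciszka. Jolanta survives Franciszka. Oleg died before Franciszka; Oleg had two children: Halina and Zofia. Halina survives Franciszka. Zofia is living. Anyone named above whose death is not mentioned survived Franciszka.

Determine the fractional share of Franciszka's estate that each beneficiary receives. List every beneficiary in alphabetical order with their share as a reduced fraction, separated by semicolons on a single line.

There is no surviving spouse, so the entire estate passes to Franciszka's descendants per capita at each generation.
At generation 1 (Ludmila, Danuta, Bogdan, Stanislawa, Kazimierz) there are 5 shares of (1)/5 = 1/5 each.
Living: Ludmila, Danuta, and Bogdan — each takes 1/5.
Deceased: Stanislawa and Kazimierz. Their combined 2/5 is pooled and carried to generation 2.
At generation 2 (Pelagia, Radoslaw, Mieczyslaw, Jolanta, Oleg) there are 5 shares of (2/5)/5 = 2/25 each.
Living: Pelagia, Radoslaw, Mieczyslaw, and Jolanta — each takes 2/25.
Deceased: Oleg. That 2/25 share is carried to generation 3.
At generation 3 (Halina, Zofia) there are 2 shares of (2/25)/2 = 1/25 each.
Living: Halina and Zofia — each takes 1/25.

Bogdan 1/5; Danuta 1/5; Halina 1/25; Jolanta 2/25; Ludmila 1/5; Mieczyslaw 2/25; Pelagia 2/25; Radoslaw 2/25; Zofia 1/25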